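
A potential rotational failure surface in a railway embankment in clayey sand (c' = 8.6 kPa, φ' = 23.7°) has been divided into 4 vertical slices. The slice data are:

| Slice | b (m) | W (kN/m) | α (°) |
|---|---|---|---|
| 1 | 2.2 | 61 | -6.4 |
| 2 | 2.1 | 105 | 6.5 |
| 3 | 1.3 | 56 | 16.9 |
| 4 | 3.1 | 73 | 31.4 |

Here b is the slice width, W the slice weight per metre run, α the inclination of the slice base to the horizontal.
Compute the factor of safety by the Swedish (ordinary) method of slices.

Ordinary method of slices: FS = Σ[c'·Δl_i + (W_i cosα_i)·tanφ'] / Σ W_i sinα_i, with Δl_i = b_i / cosα_i.
Slice 1: Δl = 2.2/cos(-6.4°) = 2.214 m; N'_1 = 61·cos(-6.4°) = 60.6; c'Δl = 19.04; W sinα = -6.8
Slice 2: Δl = 2.1/cos6.5° = 2.114 m; N'_2 = 105·cos6.5° = 104.3; c'Δl = 18.18; W sinα = 11.9
Slice 3: Δl = 1.3/cos16.9° = 1.359 m; N'_3 = 56·cos16.9° = 53.6; c'Δl = 11.68; W sinα = 16.3
Slice 4: Δl = 3.1/cos31.4° = 3.632 m; N'_4 = 73·cos31.4° = 62.3; c'Δl = 31.23; W sinα = 38.0
Σc'Δl = 80.1 kN/m; ΣN' = 280.8 kN/m; ΣW sinα = 59.4 kN/m
Resisting = 80.1 + 280.8·tan23.7° = 80.1 + 123.3 = 203.4 kN/m
FS = 203.4 / 59.4 = 3.424

FS = 3.42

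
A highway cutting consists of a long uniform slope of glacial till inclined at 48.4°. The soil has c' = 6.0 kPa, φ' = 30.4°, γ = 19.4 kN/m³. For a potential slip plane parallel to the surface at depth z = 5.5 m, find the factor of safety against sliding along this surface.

For an infinite slope with a slip plane parallel to the surface (no pore pressure): FS = [c' + γz cos²β tanφ'] / [γz sinβ cosβ].
γz = 19.4·5.5 = 106.70 kN/m²
Numerator = 6.0 + 106.70·cos²48.4°·tan30.4° = 6.0 + 106.70·0.4408·0.5867 = 33.594 kPa
Denominator = 106.70·sin48.4°·cos48.4° = 106.70·0.7478·0.6639 = 52.975 kPa
FS = 33.594 / 52.975 = 0.634

FS = 0.63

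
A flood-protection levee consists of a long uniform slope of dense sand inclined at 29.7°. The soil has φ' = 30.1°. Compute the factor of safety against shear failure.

FS = 1.02

For a dry cohesionless infinite slope the factor of safety is FS = tanφ' / tanβ.
FS = tan30.1° / tan29.7° = 0.5797 / 0.5704 = 1.016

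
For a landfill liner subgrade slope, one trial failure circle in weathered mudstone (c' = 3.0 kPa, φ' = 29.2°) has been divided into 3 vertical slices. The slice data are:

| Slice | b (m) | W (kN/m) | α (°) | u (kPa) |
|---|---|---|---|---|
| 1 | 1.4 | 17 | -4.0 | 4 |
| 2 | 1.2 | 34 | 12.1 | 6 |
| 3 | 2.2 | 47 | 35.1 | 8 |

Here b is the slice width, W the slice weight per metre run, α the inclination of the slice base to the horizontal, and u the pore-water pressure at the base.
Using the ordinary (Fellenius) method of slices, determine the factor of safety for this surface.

Ordinary method of slices: FS = Σ[c'·Δl_i + (W_i cosα_i − u_i·Δl_i)·tanφ'] / Σ W_i sinα_i, with Δl_i = b_i / cosα_i.
Slice 1: Δl = 1.4/cos(-4.0°) = 1.403 m; N'_1 = 17·cos(-4.0°) − 4·1.403 = 11.3; c'Δl = 4.21; W sinα = -1.2
Slice 2: Δl = 1.2/cos12.1° = 1.227 m; N'_2 = 34·cos12.1° − 6·1.227 = 25.9; c'Δl = 3.68; W sinα = 7.1
Slice 3: Δl = 2.2/cos35.1° = 2.689 m; N'_3 = 47·cos35.1° − 8·2.689 = 16.9; c'Δl = 8.07; W sinα = 27.0
Σc'Δl = 16.0 kN/m; ΣN' = 54.2 kN/m; ΣW sinα = 33.0 kN/m
Resisting = 16.0 + 54.2·tan29.2° = 16.0 + 30.3 = 46.2 kN/m
FS = 46.2 / 33.0 = 1.402

FS = 1.40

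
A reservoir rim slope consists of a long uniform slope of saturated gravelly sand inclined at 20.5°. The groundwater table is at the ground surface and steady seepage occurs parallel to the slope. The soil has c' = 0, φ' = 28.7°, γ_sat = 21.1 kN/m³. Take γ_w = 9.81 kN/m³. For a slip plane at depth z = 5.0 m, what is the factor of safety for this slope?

FS = 0.78

With seepage parallel to the slope and the water table at the surface, the effective normal stress on the slip plane uses the buoyant unit weight γ' = γ_sat − γ_w while the driving shear stress uses γ_sat:
FS = [c' + γ' z cos²β tanφ'] / [γ_sat z sinβ cosβ]
(For c' = 0 this reduces to FS = (γ'/γ_sat)·tanφ'/tanβ.)
γ' = 21.1 − 9.81 = 11.29 kN/m³
Numerator = 0.0 + 11.29·5.0·cos²20.5°·tan28.7° = 0.0 + 11.29·5.0·0.8774·0.5475 = 27.115 kPa
Denominator = 21.1·5.0·sin20.5°·cos20.5° = 21.1·5.0·0.3502·0.9367 = 34.607 kPa
FS = 27.115 / 34.607 = 0.784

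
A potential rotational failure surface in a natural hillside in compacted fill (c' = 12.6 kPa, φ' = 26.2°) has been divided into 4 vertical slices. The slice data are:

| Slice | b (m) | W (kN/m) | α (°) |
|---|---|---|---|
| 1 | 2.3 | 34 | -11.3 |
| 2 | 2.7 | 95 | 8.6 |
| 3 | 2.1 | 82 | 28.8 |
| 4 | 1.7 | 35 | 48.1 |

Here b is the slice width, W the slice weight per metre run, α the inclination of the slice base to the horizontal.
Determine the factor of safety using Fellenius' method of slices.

FS = 3.22

Ordinary method of slices: FS = Σ[c'·Δl_i + (W_i cosα_i)·tanφ'] / Σ W_i sinα_i, with Δl_i = b_i / cosα_i.
Slice 1: Δl = 2.3/cos(-11.3°) = 2.345 m; N'_1 = 34·cos(-11.3°) = 33.3; c'Δl = 29.55; W sinα = -6.7
Slice 2: Δl = 2.7/cos8.6° = 2.731 m; N'_2 = 95·cos8.6° = 93.9; c'Δl = 34.41; W sinα = 14.2
Slice 3: Δl = 2.1/cos28.8° = 2.396 m; N'_3 = 82·cos28.8° = 71.9; c'Δl = 30.19; W sinα = 39.5
Slice 4: Δl = 1.7/cos48.1° = 2.546 m; N'_4 = 35·cos48.1° = 23.4; c'Δl = 32.07; W sinα = 26.1
Σc'Δl = 126.2 kN/m; ΣN' = 222.5 kN/m; ΣW sinα = 73.1 kN/m
Resisting = 126.2 + 222.5·tan26.2° = 126.2 + 109.5 = 235.7 kN/m
FS = 235.7 / 73.1 = 3.225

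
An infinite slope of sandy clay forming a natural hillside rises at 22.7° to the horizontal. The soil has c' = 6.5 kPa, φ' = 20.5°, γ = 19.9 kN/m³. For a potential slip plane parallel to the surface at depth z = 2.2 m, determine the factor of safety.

For an infinite slope with a slip plane parallel to the surface (no pore pressure): FS = [c' + γz cos²β tanφ'] / [γz sinβ cosβ].
γz = 19.9·2.2 = 43.78 kN/m²
Numerator = 6.5 + 43.78·cos²22.7°·tan20.5° = 6.5 + 43.78·0.8511·0.3739 = 20.431 kPa
Denominator = 43.78·sin22.7°·cos22.7° = 43.78·0.3859·0.9225 = 15.586 kPa
FS = 20.431 / 15.586 = 1.311

FS = 1.31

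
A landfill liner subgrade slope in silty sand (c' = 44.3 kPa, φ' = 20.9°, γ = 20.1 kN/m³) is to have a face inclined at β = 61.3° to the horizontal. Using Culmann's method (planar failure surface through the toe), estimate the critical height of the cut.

Culmann's analysis gives the critical failure plane at α_cr = (β + φ')/2 = (61.3 + 20.9)/2 = 41.1°, and the critical height
H_c = (4c'/γ) · sinβ cosφ' / [1 − cos(β − φ')]
    = (4·44.3/20.1) · sin61.3°·cos20.9° / [1 − cos(40.4°)]
    = 8.816 · 0.8771·0.9342 / [1 − 0.7615]
    = 8.816 · 0.8194 / 0.2385
    = 30.29 m

H_c = 30.29 m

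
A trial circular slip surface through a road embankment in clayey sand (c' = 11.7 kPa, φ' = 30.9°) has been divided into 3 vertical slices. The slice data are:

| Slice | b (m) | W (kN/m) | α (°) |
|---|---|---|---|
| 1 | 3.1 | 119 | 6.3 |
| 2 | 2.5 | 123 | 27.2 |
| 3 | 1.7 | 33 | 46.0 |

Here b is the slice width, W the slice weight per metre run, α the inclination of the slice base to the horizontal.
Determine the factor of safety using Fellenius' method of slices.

FS = 2.67

Ordinary method of slices: FS = Σ[c'·Δl_i + (W_i cosα_i)·tanφ'] / Σ W_i sinα_i, with Δl_i = b_i / cosα_i.
Slice 1: Δl = 3.1/cos6.3° = 3.119 m; N'_1 = 119·cos6.3° = 118.3; c'Δl = 36.49; W sinα = 13.1
Slice 2: Δl = 2.5/cos27.2° = 2.811 m; N'_2 = 123·cos27.2° = 109.4; c'Δl = 32.89; W sinα = 56.2
Slice 3: Δl = 1.7/cos46.0° = 2.447 m; N'_3 = 33·cos46.0° = 22.9; c'Δl = 28.63; W sinα = 23.7
Σc'Δl = 98.0 kN/m; ΣN' = 250.6 kN/m; ΣW sinα = 93.0 kN/m
Resisting = 98.0 + 250.6·tan30.9° = 98.0 + 150.0 = 248.0 kN/m
FS = 248.0 / 93.0 = 2.666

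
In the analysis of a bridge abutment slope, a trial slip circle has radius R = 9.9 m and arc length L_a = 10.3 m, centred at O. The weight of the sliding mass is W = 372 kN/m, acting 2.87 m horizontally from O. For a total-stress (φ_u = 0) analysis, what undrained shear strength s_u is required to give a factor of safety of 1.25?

FS = s_u·L_a·R / (W·d), so s_u = FS·W·d / (L_a·R).
s_u = 1.25·372·2.87 / (10.30·9.9) = 1334.5 / 101.97 = 13.09 kPa

s_u = 13.1 kPa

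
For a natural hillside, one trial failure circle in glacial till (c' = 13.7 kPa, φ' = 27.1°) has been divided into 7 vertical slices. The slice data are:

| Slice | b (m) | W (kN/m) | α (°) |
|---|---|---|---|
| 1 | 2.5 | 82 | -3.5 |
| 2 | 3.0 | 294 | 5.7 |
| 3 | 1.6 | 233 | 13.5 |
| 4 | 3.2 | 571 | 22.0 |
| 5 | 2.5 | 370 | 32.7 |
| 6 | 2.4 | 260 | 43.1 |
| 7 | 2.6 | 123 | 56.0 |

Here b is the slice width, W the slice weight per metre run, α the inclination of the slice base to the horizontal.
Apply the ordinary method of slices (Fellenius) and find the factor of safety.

Ordinary method of slices: FS = Σ[c'·Δl_i + (W_i cosα_i)·tanφ'] / Σ W_i sinα_i, with Δl_i = b_i / cosα_i.
Slice 1: Δl = 2.5/cos(-3.5°) = 2.505 m; N'_1 = 82·cos(-3.5°) = 81.8; c'Δl = 34.31; W sinα = -5.0
Slice 2: Δl = 3.0/cos5.7° = 3.015 m; N'_2 = 294·cos5.7° = 292.5; c'Δl = 41.30; W sinα = 29.2
Slice 3: Δl = 1.6/cos13.5° = 1.645 m; N'_3 = 233·cos13.5° = 226.6; c'Δl = 22.54; W sinα = 54.4
Slice 4: Δl = 3.2/cos22.0° = 3.451 m; N'_4 = 571·cos22.0° = 529.4; c'Δl = 47.28; W sinα = 213.9
Slice 5: Δl = 2.5/cos32.7° = 2.971 m; N'_5 = 370·cos32.7° = 311.4; c'Δl = 40.70; W sinα = 199.9
Slice 6: Δl = 2.4/cos43.1° = 3.287 m; N'_6 = 260·cos43.1° = 189.8; c'Δl = 45.03; W sinα = 177.7
Slice 7: Δl = 2.6/cos56.0° = 4.650 m; N'_7 = 123·cos56.0° = 68.8; c'Δl = 63.70; W sinα = 102.0
Σc'Δl = 294.9 kN/m; ΣN' = 1700.4 kN/m; ΣW sinα = 772.0 kN/m
Resisting = 294.9 + 1700.4·tan27.1° = 294.9 + 870.1 = 1165.0 kN/m
FS = 1165.0 / 772.0 = 1.509

FS = 1.51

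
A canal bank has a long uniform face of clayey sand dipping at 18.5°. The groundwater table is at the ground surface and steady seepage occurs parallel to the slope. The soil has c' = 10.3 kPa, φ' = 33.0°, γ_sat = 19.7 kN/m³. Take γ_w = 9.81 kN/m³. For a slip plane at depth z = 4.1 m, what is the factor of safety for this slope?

FS = 1.40

With seepage parallel to the slope and the water table at the surface, the effective normal stress on the slip plane uses the buoyant unit weight γ' = γ_sat − γ_w while the driving shear stress uses γ_sat:
FS = [c' + γ' z cos²β tanφ'] / [γ_sat z sinβ cosβ]
γ' = 19.7 − 9.81 = 9.89 kN/m³
Numerator = 10.3 + 9.89·4.1·cos²18.5°·tan33.0° = 10.3 + 9.89·4.1·0.8993·0.6494 = 33.982 kPa
Denominator = 19.7·4.1·sin18.5°·cos18.5° = 19.7·4.1·0.3173·0.9483 = 24.304 kPa
FS = 33.982 / 24.304 = 1.398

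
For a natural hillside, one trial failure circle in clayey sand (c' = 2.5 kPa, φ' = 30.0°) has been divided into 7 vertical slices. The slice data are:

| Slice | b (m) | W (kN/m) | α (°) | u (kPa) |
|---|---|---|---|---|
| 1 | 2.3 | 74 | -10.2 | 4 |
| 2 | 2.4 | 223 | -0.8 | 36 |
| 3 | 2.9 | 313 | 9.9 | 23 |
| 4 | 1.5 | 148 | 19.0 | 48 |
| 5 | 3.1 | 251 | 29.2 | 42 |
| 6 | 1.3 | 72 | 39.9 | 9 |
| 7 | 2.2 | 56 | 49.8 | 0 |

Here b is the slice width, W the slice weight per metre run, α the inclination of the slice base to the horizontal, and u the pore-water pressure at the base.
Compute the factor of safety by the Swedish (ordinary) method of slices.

FS = 1.41

Ordinary method of slices: FS = Σ[c'·Δl_i + (W_i cosα_i − u_i·Δl_i)·tanφ'] / Σ W_i sinα_i, with Δl_i = b_i / cosα_i.
Slice 1: Δl = 2.3/cos(-10.2°) = 2.337 m; N'_1 = 74·cos(-10.2°) − 4·2.337 = 63.5; c'Δl = 5.84; W sinα = -13.1
Slice 2: Δl = 2.4/cos(-0.8°) = 2.400 m; N'_2 = 223·cos(-0.8°) − 36·2.400 = 136.6; c'Δl = 6.00; W sinα = -3.1
Slice 3: Δl = 2.9/cos9.9° = 2.944 m; N'_3 = 313·cos9.9° − 23·2.944 = 240.6; c'Δl = 7.36; W sinα = 53.8
Slice 4: Δl = 1.5/cos19.0° = 1.586 m; N'_4 = 148·cos19.0° − 48·1.586 = 63.8; c'Δl = 3.97; W sinα = 48.2
Slice 5: Δl = 3.1/cos29.2° = 3.551 m; N'_5 = 251·cos29.2° − 42·3.551 = 69.9; c'Δl = 8.88; W sinα = 122.5
Slice 6: Δl = 1.3/cos39.9° = 1.695 m; N'_6 = 72·cos39.9° − 9·1.695 = 40.0; c'Δl = 4.24; W sinα = 46.2
Slice 7: Δl = 2.2/cos49.8° = 3.408 m; N'_7 = 56·cos49.8° − 0·3.408 = 36.1; c'Δl = 8.52; W sinα = 42.8
Σc'Δl = 44.8 kN/m; ΣN' = 650.6 kN/m; ΣW sinα = 297.2 kN/m
Resisting = 44.8 + 650.6·tan30.0° = 44.8 + 375.6 = 420.4 kN/m
FS = 420.4 / 297.2 = 1.415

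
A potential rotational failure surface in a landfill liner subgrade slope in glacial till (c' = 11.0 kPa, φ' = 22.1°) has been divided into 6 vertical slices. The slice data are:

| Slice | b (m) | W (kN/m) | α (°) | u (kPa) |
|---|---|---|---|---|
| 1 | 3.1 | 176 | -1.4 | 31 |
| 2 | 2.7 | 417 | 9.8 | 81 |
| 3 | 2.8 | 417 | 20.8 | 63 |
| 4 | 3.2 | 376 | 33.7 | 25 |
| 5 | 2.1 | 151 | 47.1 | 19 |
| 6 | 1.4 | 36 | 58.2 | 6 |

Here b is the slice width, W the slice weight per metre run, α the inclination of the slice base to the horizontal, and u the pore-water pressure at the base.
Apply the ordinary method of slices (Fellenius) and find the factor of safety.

Ordinary method of slices: FS = Σ[c'·Δl_i + (W_i cosα_i − u_i·Δl_i)·tanφ'] / Σ W_i sinα_i, with Δl_i = b_i / cosα_i.
Slice 1: Δl = 3.1/cos(-1.4°) = 3.101 m; N'_1 = 176·cos(-1.4°) − 31·3.101 = 79.8; c'Δl = 34.11; W sinα = -4.3
Slice 2: Δl = 2.7/cos9.8° = 2.740 m; N'_2 = 417·cos9.8° − 81·2.740 = 189.0; c'Δl = 30.14; W sinα = 71.0
Slice 3: Δl = 2.8/cos20.8° = 2.995 m; N'_3 = 417·cos20.8° − 63·2.995 = 201.1; c'Δl = 32.95; W sinα = 148.1
Slice 4: Δl = 3.2/cos33.7° = 3.846 m; N'_4 = 376·cos33.7° − 25·3.846 = 216.7; c'Δl = 42.31; W sinα = 208.6
Slice 5: Δl = 2.1/cos47.1° = 3.085 m; N'_5 = 151·cos47.1° − 19·3.085 = 44.2; c'Δl = 33.93; W sinα = 110.6
Slice 6: Δl = 1.4/cos58.2° = 2.657 m; N'_6 = 36·cos58.2° − 6·2.657 = 3.0; c'Δl = 29.22; W sinα = 30.6
Σc'Δl = 202.7 kN/m; ΣN' = 733.8 kN/m; ΣW sinα = 564.6 kN/m
Resisting = 202.7 + 733.8·tan22.1° = 202.7 + 298.0 = 500.6 kN/m
FS = 500.6 / 564.6 = 0.887

FS = 0.89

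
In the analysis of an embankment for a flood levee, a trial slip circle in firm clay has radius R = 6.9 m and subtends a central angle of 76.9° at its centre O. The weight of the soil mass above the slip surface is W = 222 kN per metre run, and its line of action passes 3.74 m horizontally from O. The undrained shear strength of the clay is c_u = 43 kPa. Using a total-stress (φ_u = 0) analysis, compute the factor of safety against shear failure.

Taking moments about the centre O, the resisting moment is provided by the undrained shear strength acting along the arc:
Arc length L_a = R·θ = 6.9·(76.9°·π/180) = 6.9·1.3422 = 9.26 m
M_R = c_u·L_a·R = 43·9.26·6.9 = 2747.7 kN·m/m
M_D = W·d = 222·3.74 = 830.3 kN·m/m
FS = M_R / M_D = 2747.7 / 830.3 = 3.309

FS = 3.31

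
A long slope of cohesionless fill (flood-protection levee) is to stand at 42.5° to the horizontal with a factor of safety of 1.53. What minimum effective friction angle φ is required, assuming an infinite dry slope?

FS = tanφ/tanβ ⇒ tanφ = FS · tanβ = 1.53 · tan42.5° = 1.4020
φ = arctan(1.4020) = 54.50°

φ = 54.5°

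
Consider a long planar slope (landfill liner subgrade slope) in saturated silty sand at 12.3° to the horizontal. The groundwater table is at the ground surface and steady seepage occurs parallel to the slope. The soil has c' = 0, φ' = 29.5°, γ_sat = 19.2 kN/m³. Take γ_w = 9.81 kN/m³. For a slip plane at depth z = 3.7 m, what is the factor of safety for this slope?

With seepage parallel to the slope and the water table at the surface, the effective normal stress on the slip plane uses the buoyant unit weight γ' = γ_sat − γ_w while the driving shear stress uses γ_sat:
FS = [c' + γ' z cos²β tanφ'] / [γ_sat z sinβ cosβ]
(For c' = 0 this reduces to FS = (γ'/γ_sat)·tanφ'/tanβ.)
γ' = 19.2 − 9.81 = 9.39 kN/m³
Numerator = 0.0 + 9.39·3.7·cos²12.3°·tan29.5° = 0.0 + 9.39·3.7·0.9546·0.5658 = 18.765 kPa
Denominator = 19.2·3.7·sin12.3°·cos12.3° = 19.2·3.7·0.2130·0.9770 = 14.786 kPa
FS = 18.765 / 14.786 = 1.269

FS = 1.27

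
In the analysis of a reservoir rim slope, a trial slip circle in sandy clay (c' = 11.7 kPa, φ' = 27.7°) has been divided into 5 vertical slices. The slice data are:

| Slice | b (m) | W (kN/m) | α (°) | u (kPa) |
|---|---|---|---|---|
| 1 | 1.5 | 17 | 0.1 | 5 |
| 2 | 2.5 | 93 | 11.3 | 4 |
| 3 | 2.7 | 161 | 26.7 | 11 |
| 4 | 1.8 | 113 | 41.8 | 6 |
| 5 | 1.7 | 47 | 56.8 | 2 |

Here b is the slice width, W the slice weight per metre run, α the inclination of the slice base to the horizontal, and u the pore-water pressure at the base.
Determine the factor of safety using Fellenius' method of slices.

FS = 1.46

Ordinary method of slices: FS = Σ[c'·Δl_i + (W_i cosα_i − u_i·Δl_i)·tanφ'] / Σ W_i sinα_i, with Δl_i = b_i / cosα_i.
Slice 1: Δl = 1.5/cos0.1° = 1.500 m; N'_1 = 17·cos0.1° − 5·1.500 = 9.5; c'Δl = 17.55; W sinα = 0.0
Slice 2: Δl = 2.5/cos11.3° = 2.549 m; N'_2 = 93·cos11.3° − 4·2.549 = 81.0; c'Δl = 29.83; W sinα = 18.2
Slice 3: Δl = 2.7/cos26.7° = 3.022 m; N'_3 = 161·cos26.7° − 11·3.022 = 110.6; c'Δl = 35.36; W sinα = 72.3
Slice 4: Δl = 1.8/cos41.8° = 2.415 m; N'_4 = 113·cos41.8° − 6·2.415 = 69.8; c'Δl = 28.25; W sinα = 75.3
Slice 5: Δl = 1.7/cos56.8° = 3.105 m; N'_5 = 47·cos56.8° − 2·3.105 = 19.5; c'Δl = 36.32; W sinα = 39.3
Σc'Δl = 147.3 kN/m; ΣN' = 290.4 kN/m; ΣW sinα = 205.2 kN/m
Resisting = 147.3 + 290.4·tan27.7° = 147.3 + 152.4 = 299.8 kN/m
FS = 299.8 / 205.2 = 1.461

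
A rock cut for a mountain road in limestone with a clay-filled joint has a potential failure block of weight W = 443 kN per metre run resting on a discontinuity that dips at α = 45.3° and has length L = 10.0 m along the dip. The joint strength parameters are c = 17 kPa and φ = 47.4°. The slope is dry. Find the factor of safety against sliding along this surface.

FS = 1.62

Resolving the block weight along and normal to the plane and applying the Mohr–Coulomb strength on the joint:
N' = W cosα = 443·cos45.3° = 311.6 kN/m
Driving force T = W sinα = 443·sin45.3° = 314.9 kN/m
Resisting force R = c·L + N'·tanφ = 17·10.0 + 311.6·tan47.4° = 170.0 + 338.9 = 508.9 kN/m
FS = R / T = 508.9 / 314.9 = 1.616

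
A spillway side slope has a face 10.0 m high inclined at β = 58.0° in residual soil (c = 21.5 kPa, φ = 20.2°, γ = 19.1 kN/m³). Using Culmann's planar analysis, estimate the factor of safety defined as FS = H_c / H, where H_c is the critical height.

FS = 1.71

H_c = (4c/γ) · sinβ cosφ / [1 − cos(β − φ)]
    = (4·21.5/19.1) · sin58.0°·cos20.2° / [1 − cos37.8°]
    = 4.503 · 0.7959 / 0.2098 = 17.08 m
FS = H_c / H = 17.08 / 10.0 = 1.708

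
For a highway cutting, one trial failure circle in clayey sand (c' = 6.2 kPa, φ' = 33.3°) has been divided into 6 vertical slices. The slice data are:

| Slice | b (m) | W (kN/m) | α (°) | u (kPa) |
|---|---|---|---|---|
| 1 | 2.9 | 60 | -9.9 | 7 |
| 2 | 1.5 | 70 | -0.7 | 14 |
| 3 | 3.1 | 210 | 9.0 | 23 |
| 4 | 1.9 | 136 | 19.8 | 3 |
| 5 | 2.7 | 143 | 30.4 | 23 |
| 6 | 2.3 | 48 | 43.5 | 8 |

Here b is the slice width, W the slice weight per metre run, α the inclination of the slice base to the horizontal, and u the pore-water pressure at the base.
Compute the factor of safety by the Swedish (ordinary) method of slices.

FS = 2.11

Ordinary method of slices: FS = Σ[c'·Δl_i + (W_i cosα_i − u_i·Δl_i)·tanφ'] / Σ W_i sinα_i, with Δl_i = b_i / cosα_i.
Slice 1: Δl = 2.9/cos(-9.9°) = 2.944 m; N'_1 = 60·cos(-9.9°) − 7·2.944 = 38.5; c'Δl = 18.25; W sinα = -10.3
Slice 2: Δl = 1.5/cos(-0.7°) = 1.500 m; N'_2 = 70·cos(-0.7°) − 14·1.500 = 49.0; c'Δl = 9.30; W sinα = -0.9
Slice 3: Δl = 3.1/cos9.0° = 3.139 m; N'_3 = 210·cos9.0° − 23·3.139 = 135.2; c'Δl = 19.46; W sinα = 32.9
Slice 4: Δl = 1.9/cos19.8° = 2.019 m; N'_4 = 136·cos19.8° − 3·2.019 = 121.9; c'Δl = 12.52; W sinα = 46.1
Slice 5: Δl = 2.7/cos30.4° = 3.130 m; N'_5 = 143·cos30.4° − 23·3.130 = 51.3; c'Δl = 19.41; W sinα = 72.4
Slice 6: Δl = 2.3/cos43.5° = 3.171 m; N'_6 = 48·cos43.5° − 8·3.171 = 9.5; c'Δl = 19.66; W sinα = 33.0
Σc'Δl = 98.6 kN/m; ΣN' = 405.4 kN/m; ΣW sinα = 173.2 kN/m
Resisting = 98.6 + 405.4·tan33.3° = 98.6 + 266.3 = 364.9 kN/m
FS = 364.9 / 173.2 = 2.107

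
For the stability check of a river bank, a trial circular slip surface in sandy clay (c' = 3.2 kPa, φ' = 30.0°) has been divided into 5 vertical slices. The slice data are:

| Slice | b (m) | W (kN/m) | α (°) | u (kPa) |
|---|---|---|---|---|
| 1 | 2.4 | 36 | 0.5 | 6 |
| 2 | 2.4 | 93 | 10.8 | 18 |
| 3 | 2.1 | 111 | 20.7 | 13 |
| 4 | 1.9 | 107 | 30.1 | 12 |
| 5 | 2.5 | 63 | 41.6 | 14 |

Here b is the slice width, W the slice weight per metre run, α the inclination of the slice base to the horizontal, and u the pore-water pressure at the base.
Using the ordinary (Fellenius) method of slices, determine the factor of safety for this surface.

FS = 1.06

Ordinary method of slices: FS = Σ[c'·Δl_i + (W_i cosα_i − u_i·Δl_i)·tanφ'] / Σ W_i sinα_i, with Δl_i = b_i / cosα_i.
Slice 1: Δl = 2.4/cos0.5° = 2.400 m; N'_1 = 36·cos0.5° − 6·2.400 = 21.6; c'Δl = 7.68; W sinα = 0.3
Slice 2: Δl = 2.4/cos10.8° = 2.443 m; N'_2 = 93·cos10.8° − 18·2.443 = 47.4; c'Δl = 7.82; W sinα = 17.4
Slice 3: Δl = 2.1/cos20.7° = 2.245 m; N'_3 = 111·cos20.7° − 13·2.245 = 74.7; c'Δl = 7.18; W sinα = 39.2
Slice 4: Δl = 1.9/cos30.1° = 2.196 m; N'_4 = 107·cos30.1° − 12·2.196 = 66.2; c'Δl = 7.03; W sinα = 53.7
Slice 5: Δl = 2.5/cos41.6° = 3.343 m; N'_5 = 63·cos41.6° − 14·3.343 = 0.3; c'Δl = 10.70; W sinα = 41.8
Σc'Δl = 40.4 kN/m; ΣN' = 210.1 kN/m; ΣW sinα = 152.5 kN/m
Resisting = 40.4 + 210.1·tan30.0° = 40.4 + 121.3 = 161.7 kN/m
FS = 161.7 / 152.5 = 1.061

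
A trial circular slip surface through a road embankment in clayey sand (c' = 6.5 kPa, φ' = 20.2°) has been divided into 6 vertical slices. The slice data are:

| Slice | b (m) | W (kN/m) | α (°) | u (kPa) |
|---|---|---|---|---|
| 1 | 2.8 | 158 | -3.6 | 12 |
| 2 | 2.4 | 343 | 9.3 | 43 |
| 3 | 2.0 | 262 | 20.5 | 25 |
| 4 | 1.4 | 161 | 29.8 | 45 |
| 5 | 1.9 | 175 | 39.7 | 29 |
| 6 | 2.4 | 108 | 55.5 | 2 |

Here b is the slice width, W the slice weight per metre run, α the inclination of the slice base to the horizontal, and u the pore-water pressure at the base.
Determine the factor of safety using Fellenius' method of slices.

Ordinary method of slices: FS = Σ[c'·Δl_i + (W_i cosα_i − u_i·Δl_i)·tanφ'] / Σ W_i sinα_i, with Δl_i = b_i / cosα_i.
Slice 1: Δl = 2.8/cos(-3.6°) = 2.806 m; N'_1 = 158·cos(-3.6°) − 12·2.806 = 124.0; c'Δl = 18.24; W sinα = -9.9
Slice 2: Δl = 2.4/cos9.3° = 2.432 m; N'_2 = 343·cos9.3° − 43·2.432 = 233.9; c'Δl = 15.81; W sinα = 55.4
Slice 3: Δl = 2.0/cos20.5° = 2.135 m; N'_3 = 262·cos20.5° − 25·2.135 = 192.0; c'Δl = 13.88; W sinα = 91.8
Slice 4: Δl = 1.4/cos29.8° = 1.613 m; N'_4 = 161·cos29.8° − 45·1.613 = 67.1; c'Δl = 10.49; W sinα = 80.0
Slice 5: Δl = 1.9/cos39.7° = 2.469 m; N'_5 = 175·cos39.7° − 29·2.469 = 63.0; c'Δl = 16.05; W sinα = 111.8
Slice 6: Δl = 2.4/cos55.5° = 4.237 m; N'_6 = 108·cos55.5° − 2·4.237 = 52.7; c'Δl = 27.54; W sinα = 89.0
Σc'Δl = 102.0 kN/m; ΣN' = 732.8 kN/m; ΣW sinα = 418.1 kN/m
Resisting = 102.0 + 732.8·tan20.2° = 102.0 + 269.6 = 371.6 kN/m
FS = 371.6 / 418.1 = 0.889

FS = 0.89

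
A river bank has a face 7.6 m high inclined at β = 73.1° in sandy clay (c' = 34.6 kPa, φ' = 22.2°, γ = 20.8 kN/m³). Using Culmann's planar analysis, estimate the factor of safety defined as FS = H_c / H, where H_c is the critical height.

H_c = (4c'/γ) · sinβ cosφ' / [1 − cos(β − φ')]
    = (4·34.6/20.8) · sin73.1°·cos22.2° / [1 − cos50.9°]
    = 6.654 · 0.8859 / 0.3693 = 15.96 m
FS = H_c / H = 15.96 / 7.6 = 2.100

FS = 2.10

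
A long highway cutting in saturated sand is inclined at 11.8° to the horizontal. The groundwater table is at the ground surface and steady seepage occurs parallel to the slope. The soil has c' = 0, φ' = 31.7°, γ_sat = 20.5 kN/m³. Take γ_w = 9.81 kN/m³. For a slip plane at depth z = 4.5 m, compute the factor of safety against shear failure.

With seepage parallel to the slope and the water table at the surface, the effective normal stress on the slip plane uses the buoyant unit weight γ' = γ_sat − γ_w while the driving shear stress uses γ_sat:
FS = [c' + γ' z cos²β tanφ'] / [γ_sat z sinβ cosβ]
(For c' = 0 this reduces to FS = (γ'/γ_sat)·tanφ'/tanβ.)
γ' = 20.5 − 9.81 = 10.69 kN/m³
Numerator = 0.0 + 10.69·4.5·cos²11.8°·tan31.7° = 0.0 + 10.69·4.5·0.9582·0.6176 = 28.468 kPa
Denominator = 20.5·4.5·sin11.8°·cos11.8° = 20.5·4.5·0.2045·0.9789 = 18.466 kPa
FS = 28.468 / 18.466 = 1.542

FS = 1.54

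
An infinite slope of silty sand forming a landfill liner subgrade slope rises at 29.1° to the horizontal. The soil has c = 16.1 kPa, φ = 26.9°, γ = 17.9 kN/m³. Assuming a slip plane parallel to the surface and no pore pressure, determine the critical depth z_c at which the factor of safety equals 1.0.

Setting FS = 1.00 in FS = [c + γz cos²β tanφ] / [γz sinβ cosβ] and solving for z:
z = c / [γ cosβ (FS·sinβ − cosβ·tanφ)]
  = 16.1 / [17.9·cos29.1°·(1.00·sin29.1° − cos29.1°·tan26.9°)]
  = 16.1 / [17.9·0.8738·(1.00·0.4863 − 0.8738·0.5073)]
  = 16.1 / 0.6733 = 23.914 m

z_c = 23.91 m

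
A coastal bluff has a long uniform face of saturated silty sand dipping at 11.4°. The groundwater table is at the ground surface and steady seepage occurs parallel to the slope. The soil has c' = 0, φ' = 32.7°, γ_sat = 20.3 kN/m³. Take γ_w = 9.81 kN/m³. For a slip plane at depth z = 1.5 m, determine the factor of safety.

With seepage parallel to the slope and the water table at the surface, the effective normal stress on the slip plane uses the buoyant unit weight γ' = γ_sat − γ_w while the driving shear stress uses γ_sat:
FS = [c' + γ' z cos²β tanφ'] / [γ_sat z sinβ cosβ]
(For c' = 0 this reduces to FS = (γ'/γ_sat)·tanφ'/tanβ.)
γ' = 20.3 − 9.81 = 10.49 kN/m³
Numerator = 0.0 + 10.49·1.5·cos²11.4°·tan32.7° = 0.0 + 10.49·1.5·0.9609·0.6420 = 9.707 kPa
Denominator = 20.3·1.5·sin11.4°·cos11.4° = 20.3·1.5·0.1977·0.9803 = 5.900 kPa
FS = 9.707 / 5.900 = 1.645

FS = 1.65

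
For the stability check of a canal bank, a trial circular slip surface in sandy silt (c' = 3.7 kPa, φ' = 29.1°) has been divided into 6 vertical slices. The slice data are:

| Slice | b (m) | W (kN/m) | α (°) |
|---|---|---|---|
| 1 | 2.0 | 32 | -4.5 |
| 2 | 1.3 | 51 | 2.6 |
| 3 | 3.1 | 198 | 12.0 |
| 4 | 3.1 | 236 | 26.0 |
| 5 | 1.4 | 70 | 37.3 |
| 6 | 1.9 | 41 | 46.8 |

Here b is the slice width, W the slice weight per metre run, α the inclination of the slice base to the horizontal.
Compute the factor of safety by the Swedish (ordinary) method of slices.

Ordinary method of slices: FS = Σ[c'·Δl_i + (W_i cosα_i)·tanφ'] / Σ W_i sinα_i, with Δl_i = b_i / cosα_i.
Slice 1: Δl = 2.0/cos(-4.5°) = 2.006 m; N'_1 = 32·cos(-4.5°) = 31.9; c'Δl = 7.42; W sinα = -2.5
Slice 2: Δl = 1.3/cos2.6° = 1.301 m; N'_2 = 51·cos2.6° = 50.9; c'Δl = 4.81; W sinα = 2.3
Slice 3: Δl = 3.1/cos12.0° = 3.169 m; N'_3 = 198·cos12.0° = 193.7; c'Δl = 11.73; W sinα = 41.2
Slice 4: Δl = 3.1/cos26.0° = 3.449 m; N'_4 = 236·cos26.0° = 212.1; c'Δl = 12.76; W sinα = 103.5
Slice 5: Δl = 1.4/cos37.3° = 1.760 m; N'_5 = 70·cos37.3° = 55.7; c'Δl = 6.51; W sinα = 42.4
Slice 6: Δl = 1.9/cos46.8° = 2.776 m; N'_6 = 41·cos46.8° = 28.1; c'Δl = 10.27; W sinα = 29.9
Σc'Δl = 53.5 kN/m; ΣN' = 572.4 kN/m; ΣW sinα = 216.7 kN/m
Resisting = 53.5 + 572.4·tan29.1° = 53.5 + 318.6 = 372.1 kN/m
FS = 372.1 / 216.7 = 1.717

FS = 1.72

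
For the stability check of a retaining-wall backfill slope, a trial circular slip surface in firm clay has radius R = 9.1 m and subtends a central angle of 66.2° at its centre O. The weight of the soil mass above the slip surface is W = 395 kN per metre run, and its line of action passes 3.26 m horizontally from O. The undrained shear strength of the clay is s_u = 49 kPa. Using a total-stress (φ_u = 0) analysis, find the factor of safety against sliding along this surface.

FS = 3.64

Taking moments about the centre O, the resisting moment is provided by the undrained shear strength acting along the arc:
Arc length L_a = R·θ = 9.1·(66.2°·π/180) = 9.1·1.1554 = 10.51 m
M_R = s_u·L_a·R = 49·10.51·9.1 = 4688.3 kN·m/m
M_D = W·d = 395·3.26 = 1287.7 kN·m/m
FS = M_R / M_D = 4688.3 / 1287.7 = 3.641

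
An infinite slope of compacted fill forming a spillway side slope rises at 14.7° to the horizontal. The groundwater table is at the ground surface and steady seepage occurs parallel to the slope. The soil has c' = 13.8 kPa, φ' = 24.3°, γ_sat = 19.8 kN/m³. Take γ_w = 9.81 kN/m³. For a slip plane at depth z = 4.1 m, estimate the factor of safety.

With seepage parallel to the slope and the water table at the surface, the effective normal stress on the slip plane uses the buoyant unit weight γ' = γ_sat − γ_w while the driving shear stress uses γ_sat:
FS = [c' + γ' z cos²β tanφ'] / [γ_sat z sinβ cosβ]
γ' = 19.8 − 9.81 = 9.99 kN/m³
Numerator = 13.8 + 9.99·4.1·cos²14.7°·tan24.3° = 13.8 + 9.99·4.1·0.9356·0.4515 = 31.103 kPa
Denominator = 19.8·4.1·sin14.7°·cos14.7° = 19.8·4.1·0.2538·0.9673 = 19.926 kPa
FS = 31.103 / 19.926 = 1.561

FS = 1.56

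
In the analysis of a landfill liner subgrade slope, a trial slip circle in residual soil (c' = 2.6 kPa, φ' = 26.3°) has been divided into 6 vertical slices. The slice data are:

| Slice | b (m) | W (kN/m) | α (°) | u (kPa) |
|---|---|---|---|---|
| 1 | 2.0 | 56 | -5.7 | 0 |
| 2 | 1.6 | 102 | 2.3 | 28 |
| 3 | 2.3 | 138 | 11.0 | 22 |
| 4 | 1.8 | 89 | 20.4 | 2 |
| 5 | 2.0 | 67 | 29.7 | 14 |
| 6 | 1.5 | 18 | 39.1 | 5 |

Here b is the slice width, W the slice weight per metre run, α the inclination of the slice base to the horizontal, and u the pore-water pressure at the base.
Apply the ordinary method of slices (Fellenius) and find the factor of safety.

FS = 1.82

Ordinary method of slices: FS = Σ[c'·Δl_i + (W_i cosα_i − u_i·Δl_i)·tanφ'] / Σ W_i sinα_i, with Δl_i = b_i / cosα_i.
Slice 1: Δl = 2.0/cos(-5.7°) = 2.010 m; N'_1 = 56·cos(-5.7°) − 0·2.010 = 55.7; c'Δl = 5.23; W sinα = -5.6
Slice 2: Δl = 1.6/cos2.3° = 1.601 m; N'_2 = 102·cos2.3° − 28·1.601 = 57.1; c'Δl = 4.16; W sinα = 4.1
Slice 3: Δl = 2.3/cos11.0° = 2.343 m; N'_3 = 138·cos11.0° − 22·2.343 = 83.9; c'Δl = 6.09; W sinα = 26.3
Slice 4: Δl = 1.8/cos20.4° = 1.920 m; N'_4 = 89·cos20.4° − 2·1.920 = 79.6; c'Δl = 4.99; W sinα = 31.0
Slice 5: Δl = 2.0/cos29.7° = 2.302 m; N'_5 = 67·cos29.7° − 14·2.302 = 26.0; c'Δl = 5.99; W sinα = 33.2
Slice 6: Δl = 1.5/cos39.1° = 1.933 m; N'_6 = 18·cos39.1° − 5·1.933 = 4.3; c'Δl = 5.03; W sinα = 11.4
Σc'Δl = 31.5 kN/m; ΣN' = 306.6 kN/m; ΣW sinα = 100.4 kN/m
Resisting = 31.5 + 306.6·tan26.3° = 31.5 + 151.5 = 183.0 kN/m
FS = 183.0 / 100.4 = 1.822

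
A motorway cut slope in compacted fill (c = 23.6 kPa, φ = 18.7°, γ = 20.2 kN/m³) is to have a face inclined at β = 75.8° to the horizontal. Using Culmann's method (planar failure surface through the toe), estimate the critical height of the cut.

H_c = 9.39 m

Culmann's analysis gives the critical failure plane at α_cr = (β + φ)/2 = (75.8 + 18.7)/2 = 47.2°, and the critical height
H_c = (4c/γ) · sinβ cosφ / [1 − cos(β − φ)]
    = (4·23.6/20.2) · sin75.8°·cos18.7° / [1 − cos(57.1°)]
    = 4.673 · 0.9694·0.9472 / [1 − 0.5432]
    = 4.673 · 0.9183 / 0.4568
    = 9.39 m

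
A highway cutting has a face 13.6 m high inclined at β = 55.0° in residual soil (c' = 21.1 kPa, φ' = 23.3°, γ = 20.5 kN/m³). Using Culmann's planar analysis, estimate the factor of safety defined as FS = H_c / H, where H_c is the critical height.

H_c = (4c'/γ) · sinβ cosφ' / [1 − cos(β − φ')]
    = (4·21.1/20.5) · sin55.0°·cos23.3° / [1 − cos31.7°]
    = 4.117 · 0.7523 / 0.1492 = 20.76 m
FS = H_c / H = 20.76 / 13.6 = 1.527

FS = 1.53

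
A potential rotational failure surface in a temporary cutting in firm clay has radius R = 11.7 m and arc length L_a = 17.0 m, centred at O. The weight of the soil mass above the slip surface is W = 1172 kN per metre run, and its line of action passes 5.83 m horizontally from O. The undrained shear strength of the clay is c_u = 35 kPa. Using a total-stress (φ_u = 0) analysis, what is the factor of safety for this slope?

FS = 1.02

Taking moments about the centre O, the resisting moment is provided by the undrained shear strength acting along the arc:
M_R = c_u·L_a·R = 35·17.00·11.7 = 6961.5 kN·m/m
M_D = W·d = 1172·5.83 = 6832.8 kN·m/m
FS = M_R / M_D = 6961.5 / 6832.8 = 1.019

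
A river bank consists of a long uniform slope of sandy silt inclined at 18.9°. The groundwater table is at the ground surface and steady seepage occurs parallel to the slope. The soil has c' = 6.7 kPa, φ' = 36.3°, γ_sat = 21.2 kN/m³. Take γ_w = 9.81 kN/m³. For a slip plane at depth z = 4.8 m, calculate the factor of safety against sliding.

With seepage parallel to the slope and the water table at the surface, the effective normal stress on the slip plane uses the buoyant unit weight γ' = γ_sat − γ_w while the driving shear stress uses γ_sat:
FS = [c' + γ' z cos²β tanφ'] / [γ_sat z sinβ cosβ]
γ' = 21.2 − 9.81 = 11.39 kN/m³
Numerator = 6.7 + 11.39·4.8·cos²18.9°·tan36.3° = 6.7 + 11.39·4.8·0.8951·0.7346 = 42.647 kPa
Denominator = 21.2·4.8·sin18.9°·cos18.9° = 21.2·4.8·0.3239·0.9461 = 31.185 kPa
FS = 42.647 / 31.185 = 1.368

FS = 1.37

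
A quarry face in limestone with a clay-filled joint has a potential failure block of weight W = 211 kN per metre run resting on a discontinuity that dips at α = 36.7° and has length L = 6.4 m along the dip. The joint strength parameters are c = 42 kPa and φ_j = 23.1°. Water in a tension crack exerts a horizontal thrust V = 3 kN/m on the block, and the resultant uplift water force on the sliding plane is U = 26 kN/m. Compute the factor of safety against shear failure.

FS = 2.56

Resolving the block weight along and normal to the plane and applying the Mohr–Coulomb strength on the joint:
N' = W cosα − U − V sinα = 211·cos36.7° − 26 − 3·sin36.7° = 141.4 kN/m
Driving force T = W sinα + V cosα = 211·sin36.7° + 3·cos36.7° = 128.5 kN/m
Resisting force R = c·L + N'·tanφ_j = 42·6.4 + 141.4·tan23.1° = 268.8 + 60.3 = 329.1 kN/m
FS = R / T = 329.1 / 128.5 = 2.561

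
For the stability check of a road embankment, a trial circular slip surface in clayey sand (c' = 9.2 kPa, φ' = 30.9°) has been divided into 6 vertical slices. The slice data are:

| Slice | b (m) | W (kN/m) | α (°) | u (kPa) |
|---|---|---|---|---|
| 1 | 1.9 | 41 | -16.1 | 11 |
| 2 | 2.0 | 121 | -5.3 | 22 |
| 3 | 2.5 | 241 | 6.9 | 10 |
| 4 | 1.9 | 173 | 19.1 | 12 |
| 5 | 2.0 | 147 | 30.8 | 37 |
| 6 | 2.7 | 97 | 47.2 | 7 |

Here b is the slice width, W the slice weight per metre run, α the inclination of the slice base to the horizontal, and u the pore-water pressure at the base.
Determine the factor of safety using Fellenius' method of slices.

FS = 2.15

Ordinary method of slices: FS = Σ[c'·Δl_i + (W_i cosα_i − u_i·Δl_i)·tanφ'] / Σ W_i sinα_i, with Δl_i = b_i / cosα_i.
Slice 1: Δl = 1.9/cos(-16.1°) = 1.978 m; N'_1 = 41·cos(-16.1°) − 11·1.978 = 17.6; c'Δl = 18.19; W sinα = -11.4
Slice 2: Δl = 2.0/cos(-5.3°) = 2.009 m; N'_2 = 121·cos(-5.3°) − 22·2.009 = 76.3; c'Δl = 18.48; W sinα = -11.2
Slice 3: Δl = 2.5/cos6.9° = 2.518 m; N'_3 = 241·cos6.9° − 10·2.518 = 214.1; c'Δl = 23.17; W sinα = 29.0
Slice 4: Δl = 1.9/cos19.1° = 2.011 m; N'_4 = 173·cos19.1° − 12·2.011 = 139.3; c'Δl = 18.50; W sinα = 56.6
Slice 5: Δl = 2.0/cos30.8° = 2.328 m; N'_5 = 147·cos30.8° − 37·2.328 = 40.1; c'Δl = 21.42; W sinα = 75.3
Slice 6: Δl = 2.7/cos47.2° = 3.974 m; N'_6 = 97·cos47.2° − 7·3.974 = 38.1; c'Δl = 36.56; W sinα = 71.2
Σc'Δl = 136.3 kN/m; ΣN' = 525.6 kN/m; ΣW sinα = 209.5 kN/m
Resisting = 136.3 + 525.6·tan30.9° = 136.3 + 314.5 = 450.9 kN/m
FS = 450.9 / 209.5 = 2.153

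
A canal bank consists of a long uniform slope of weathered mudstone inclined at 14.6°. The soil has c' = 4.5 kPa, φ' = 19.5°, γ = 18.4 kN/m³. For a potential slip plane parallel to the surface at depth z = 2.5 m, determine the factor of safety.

FS = 1.76

For an infinite slope with a slip plane parallel to the surface (no pore pressure): FS = [c' + γz cos²β tanφ'] / [γz sinβ cosβ].
γz = 18.4·2.5 = 46.00 kN/m²
Numerator = 4.5 + 46.00·cos²14.6°·tan19.5° = 4.5 + 46.00·0.9365·0.3541 = 19.754 kPa
Denominator = 46.00·sin14.6°·cos14.6° = 46.00·0.2521·0.9677 = 11.221 kPa
FS = 19.754 / 11.221 = 1.761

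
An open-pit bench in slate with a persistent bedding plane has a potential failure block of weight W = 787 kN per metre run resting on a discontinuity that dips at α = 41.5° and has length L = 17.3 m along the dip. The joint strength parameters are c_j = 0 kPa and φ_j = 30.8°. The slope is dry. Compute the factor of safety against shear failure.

Resolving the block weight along and normal to the plane and applying the Mohr–Coulomb strength on the joint:
N' = W cosα = 787·cos41.5° = 589.4 kN/m
Driving force T = W sinα = 787·sin41.5° = 521.5 kN/m
Resisting force R = c_j·L + N'·tanφ_j = 0·17.3 + 589.4·tan30.8° = 0.0 + 351.4 = 351.4 kN/m
FS = R / T = 351.4 / 521.5 = 0.674

FS = 0.67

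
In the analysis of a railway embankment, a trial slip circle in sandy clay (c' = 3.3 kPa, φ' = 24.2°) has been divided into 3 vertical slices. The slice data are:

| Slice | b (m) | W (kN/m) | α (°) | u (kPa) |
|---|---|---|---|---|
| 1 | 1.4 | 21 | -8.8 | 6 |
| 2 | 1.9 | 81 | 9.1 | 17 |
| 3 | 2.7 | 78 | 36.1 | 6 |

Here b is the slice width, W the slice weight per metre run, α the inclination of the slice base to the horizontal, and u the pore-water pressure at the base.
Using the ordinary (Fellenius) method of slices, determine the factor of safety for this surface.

Ordinary method of slices: FS = Σ[c'·Δl_i + (W_i cosα_i − u_i·Δl_i)·tanφ'] / Σ W_i sinα_i, with Δl_i = b_i / cosα_i.
Slice 1: Δl = 1.4/cos(-8.8°) = 1.417 m; N'_1 = 21·cos(-8.8°) − 6·1.417 = 12.3; c'Δl = 4.68; W sinα = -3.2
Slice 2: Δl = 1.9/cos9.1° = 1.924 m; N'_2 = 81·cos9.1° − 17·1.924 = 47.3; c'Δl = 6.35; W sinα = 12.8
Slice 3: Δl = 2.7/cos36.1° = 3.342 m; N'_3 = 78·cos36.1° − 6·3.342 = 43.0; c'Δl = 11.03; W sinα = 46.0
Σc'Δl = 22.1 kN/m; ΣN' = 102.5 kN/m; ΣW sinα = 55.6 kN/m
Resisting = 22.1 + 102.5·tan24.2° = 22.1 + 46.1 = 68.1 kN/m
FS = 68.1 / 55.6 = 1.226

FS = 1.23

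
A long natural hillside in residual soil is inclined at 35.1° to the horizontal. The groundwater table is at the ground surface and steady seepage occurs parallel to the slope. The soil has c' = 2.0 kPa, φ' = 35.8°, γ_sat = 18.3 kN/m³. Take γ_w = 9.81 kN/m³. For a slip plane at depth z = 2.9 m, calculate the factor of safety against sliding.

FS = 0.56

With seepage parallel to the slope and the water table at the surface, the effective normal stress on the slip plane uses the buoyant unit weight γ' = γ_sat − γ_w while the driving shear stress uses γ_sat:
FS = [c' + γ' z cos²β tanφ'] / [γ_sat z sinβ cosβ]
γ' = 18.3 − 9.81 = 8.49 kN/m³
Numerator = 2.0 + 8.49·2.9·cos²35.1°·tan35.8° = 2.0 + 8.49·2.9·0.6694·0.7212 = 13.886 kPa
Denominator = 18.3·2.9·sin35.1°·cos35.1° = 18.3·2.9·0.5750·0.8181 = 24.966 kPa
FS = 13.886 / 24.966 = 0.556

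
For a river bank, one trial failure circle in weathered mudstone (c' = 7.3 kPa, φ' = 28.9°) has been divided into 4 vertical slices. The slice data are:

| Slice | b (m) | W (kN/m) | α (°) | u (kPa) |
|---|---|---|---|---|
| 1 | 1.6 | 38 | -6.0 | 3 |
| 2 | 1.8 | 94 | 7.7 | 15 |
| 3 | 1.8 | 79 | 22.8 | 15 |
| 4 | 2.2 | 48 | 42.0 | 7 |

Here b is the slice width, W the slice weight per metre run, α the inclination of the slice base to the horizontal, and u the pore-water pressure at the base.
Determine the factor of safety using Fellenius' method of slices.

FS = 2.07

Ordinary method of slices: FS = Σ[c'·Δl_i + (W_i cosα_i − u_i·Δl_i)·tanφ'] / Σ W_i sinα_i, with Δl_i = b_i / cosα_i.
Slice 1: Δl = 1.6/cos(-6.0°) = 1.609 m; N'_1 = 38·cos(-6.0°) − 3·1.609 = 33.0; c'Δl = 11.74; W sinα = -4.0
Slice 2: Δl = 1.8/cos7.7° = 1.816 m; N'_2 = 94·cos7.7° − 15·1.816 = 65.9; c'Δl = 13.26; W sinα = 12.6
Slice 3: Δl = 1.8/cos22.8° = 1.953 m; N'_3 = 79·cos22.8° − 15·1.953 = 43.5; c'Δl = 14.25; W sinα = 30.6
Slice 4: Δl = 2.2/cos42.0° = 2.960 m; N'_4 = 48·cos42.0° − 7·2.960 = 14.9; c'Δl = 21.61; W sinα = 32.1
Σc'Δl = 60.9 kN/m; ΣN' = 157.4 kN/m; ΣW sinα = 71.4 kN/m
Resisting = 60.9 + 157.4·tan28.9° = 60.9 + 86.9 = 147.7 kN/m
FS = 147.7 / 71.4 = 2.070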